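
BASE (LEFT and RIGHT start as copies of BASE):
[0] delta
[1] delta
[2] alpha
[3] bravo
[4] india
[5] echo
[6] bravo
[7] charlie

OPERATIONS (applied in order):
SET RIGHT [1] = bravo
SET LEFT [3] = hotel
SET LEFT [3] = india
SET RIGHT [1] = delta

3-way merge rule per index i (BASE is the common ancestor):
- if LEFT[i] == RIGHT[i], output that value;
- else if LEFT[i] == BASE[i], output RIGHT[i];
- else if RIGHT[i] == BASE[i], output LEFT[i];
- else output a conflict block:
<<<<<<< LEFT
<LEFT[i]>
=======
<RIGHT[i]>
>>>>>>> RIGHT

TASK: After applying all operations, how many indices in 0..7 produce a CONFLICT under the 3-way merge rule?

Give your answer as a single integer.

Final LEFT:  [delta, delta, alpha, india, india, echo, bravo, charlie]
Final RIGHT: [delta, delta, alpha, bravo, india, echo, bravo, charlie]
i=0: L=delta R=delta -> agree -> delta
i=1: L=delta R=delta -> agree -> delta
i=2: L=alpha R=alpha -> agree -> alpha
i=3: L=india, R=bravo=BASE -> take LEFT -> india
i=4: L=india R=india -> agree -> india
i=5: L=echo R=echo -> agree -> echo
i=6: L=bravo R=bravo -> agree -> bravo
i=7: L=charlie R=charlie -> agree -> charlie
Conflict count: 0

Answer: 0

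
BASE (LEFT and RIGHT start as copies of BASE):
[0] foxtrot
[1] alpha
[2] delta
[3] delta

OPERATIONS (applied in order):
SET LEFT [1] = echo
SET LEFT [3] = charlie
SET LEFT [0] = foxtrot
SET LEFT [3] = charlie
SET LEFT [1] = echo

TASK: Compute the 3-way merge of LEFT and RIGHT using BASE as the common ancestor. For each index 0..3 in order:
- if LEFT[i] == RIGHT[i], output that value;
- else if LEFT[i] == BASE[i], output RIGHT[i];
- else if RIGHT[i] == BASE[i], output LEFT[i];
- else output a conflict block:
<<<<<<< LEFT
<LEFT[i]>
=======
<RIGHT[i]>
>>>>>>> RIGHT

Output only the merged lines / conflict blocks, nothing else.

Final LEFT:  [foxtrot, echo, delta, charlie]
Final RIGHT: [foxtrot, alpha, delta, delta]
i=0: L=foxtrot R=foxtrot -> agree -> foxtrot
i=1: L=echo, R=alpha=BASE -> take LEFT -> echo
i=2: L=delta R=delta -> agree -> delta
i=3: L=charlie, R=delta=BASE -> take LEFT -> charlie

Answer: foxtrot
echo
delta
charlie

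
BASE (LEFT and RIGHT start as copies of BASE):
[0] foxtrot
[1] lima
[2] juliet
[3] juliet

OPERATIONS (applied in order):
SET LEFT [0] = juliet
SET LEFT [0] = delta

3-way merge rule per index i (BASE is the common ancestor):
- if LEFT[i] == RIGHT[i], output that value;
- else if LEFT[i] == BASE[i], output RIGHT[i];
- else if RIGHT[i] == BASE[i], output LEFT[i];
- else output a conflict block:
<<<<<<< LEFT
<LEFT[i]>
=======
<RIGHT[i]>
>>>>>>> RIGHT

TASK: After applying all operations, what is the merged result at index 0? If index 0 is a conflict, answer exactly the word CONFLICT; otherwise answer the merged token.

Final LEFT:  [delta, lima, juliet, juliet]
Final RIGHT: [foxtrot, lima, juliet, juliet]
i=0: L=delta, R=foxtrot=BASE -> take LEFT -> delta
i=1: L=lima R=lima -> agree -> lima
i=2: L=juliet R=juliet -> agree -> juliet
i=3: L=juliet R=juliet -> agree -> juliet
Index 0 -> delta

Answer: delta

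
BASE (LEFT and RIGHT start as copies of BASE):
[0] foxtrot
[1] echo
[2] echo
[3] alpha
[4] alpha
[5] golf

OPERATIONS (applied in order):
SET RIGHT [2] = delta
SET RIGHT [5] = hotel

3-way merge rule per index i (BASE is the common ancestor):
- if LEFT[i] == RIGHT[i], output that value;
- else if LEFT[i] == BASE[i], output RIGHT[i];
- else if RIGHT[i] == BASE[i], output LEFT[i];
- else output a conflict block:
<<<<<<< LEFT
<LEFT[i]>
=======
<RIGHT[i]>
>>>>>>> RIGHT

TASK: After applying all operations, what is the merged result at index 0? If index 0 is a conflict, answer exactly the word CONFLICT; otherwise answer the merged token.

Final LEFT:  [foxtrot, echo, echo, alpha, alpha, golf]
Final RIGHT: [foxtrot, echo, delta, alpha, alpha, hotel]
i=0: L=foxtrot R=foxtrot -> agree -> foxtrot
i=1: L=echo R=echo -> agree -> echo
i=2: L=echo=BASE, R=delta -> take RIGHT -> delta
i=3: L=alpha R=alpha -> agree -> alpha
i=4: L=alpha R=alpha -> agree -> alpha
i=5: L=golf=BASE, R=hotel -> take RIGHT -> hotel
Index 0 -> foxtrot

Answer: foxtrot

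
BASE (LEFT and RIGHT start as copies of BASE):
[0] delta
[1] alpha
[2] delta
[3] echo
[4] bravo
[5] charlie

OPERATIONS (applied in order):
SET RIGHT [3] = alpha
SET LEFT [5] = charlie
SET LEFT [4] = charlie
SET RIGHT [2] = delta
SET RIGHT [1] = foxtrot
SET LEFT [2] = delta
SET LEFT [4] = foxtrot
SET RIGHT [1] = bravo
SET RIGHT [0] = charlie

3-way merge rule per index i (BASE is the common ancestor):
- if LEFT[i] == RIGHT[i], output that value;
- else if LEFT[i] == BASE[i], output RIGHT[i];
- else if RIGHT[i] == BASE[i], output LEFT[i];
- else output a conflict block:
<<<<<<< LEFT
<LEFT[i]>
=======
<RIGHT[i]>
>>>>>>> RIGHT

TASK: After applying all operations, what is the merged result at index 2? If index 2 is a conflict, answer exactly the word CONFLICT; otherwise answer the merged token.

Answer: delta

Derivation:
Final LEFT:  [delta, alpha, delta, echo, foxtrot, charlie]
Final RIGHT: [charlie, bravo, delta, alpha, bravo, charlie]
i=0: L=delta=BASE, R=charlie -> take RIGHT -> charlie
i=1: L=alpha=BASE, R=bravo -> take RIGHT -> bravo
i=2: L=delta R=delta -> agree -> delta
i=3: L=echo=BASE, R=alpha -> take RIGHT -> alpha
i=4: L=foxtrot, R=bravo=BASE -> take LEFT -> foxtrot
i=5: L=charlie R=charlie -> agree -> charlie
Index 2 -> delta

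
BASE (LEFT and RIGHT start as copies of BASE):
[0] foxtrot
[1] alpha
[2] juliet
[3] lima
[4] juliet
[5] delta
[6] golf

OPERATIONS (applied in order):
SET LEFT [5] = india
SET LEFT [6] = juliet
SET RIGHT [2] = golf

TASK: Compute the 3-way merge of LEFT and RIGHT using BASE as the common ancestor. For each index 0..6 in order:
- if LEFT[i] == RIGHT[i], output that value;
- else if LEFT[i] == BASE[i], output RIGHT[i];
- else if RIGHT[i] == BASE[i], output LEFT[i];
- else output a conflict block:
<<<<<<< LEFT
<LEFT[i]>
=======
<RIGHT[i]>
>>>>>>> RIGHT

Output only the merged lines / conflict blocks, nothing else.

Answer: foxtrot
alpha
golf
lima
juliet
india
juliet

Derivation:
Final LEFT:  [foxtrot, alpha, juliet, lima, juliet, india, juliet]
Final RIGHT: [foxtrot, alpha, golf, lima, juliet, delta, golf]
i=0: L=foxtrot R=foxtrot -> agree -> foxtrot
i=1: L=alpha R=alpha -> agree -> alpha
i=2: L=juliet=BASE, R=golf -> take RIGHT -> golf
i=3: L=lima R=lima -> agree -> lima
i=4: L=juliet R=juliet -> agree -> juliet
i=5: L=india, R=delta=BASE -> take LEFT -> india
i=6: L=juliet, R=golf=BASE -> take LEFT -> juliet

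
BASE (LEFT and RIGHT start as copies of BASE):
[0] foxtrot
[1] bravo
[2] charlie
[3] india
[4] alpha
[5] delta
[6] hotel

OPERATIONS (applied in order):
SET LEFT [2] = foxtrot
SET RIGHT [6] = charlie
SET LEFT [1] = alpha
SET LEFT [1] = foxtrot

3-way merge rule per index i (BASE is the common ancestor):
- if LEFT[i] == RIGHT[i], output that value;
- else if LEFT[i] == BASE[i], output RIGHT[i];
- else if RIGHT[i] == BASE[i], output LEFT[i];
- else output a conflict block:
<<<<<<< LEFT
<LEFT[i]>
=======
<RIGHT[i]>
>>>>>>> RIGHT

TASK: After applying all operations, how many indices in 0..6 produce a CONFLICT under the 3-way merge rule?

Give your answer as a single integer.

Final LEFT:  [foxtrot, foxtrot, foxtrot, india, alpha, delta, hotel]
Final RIGHT: [foxtrot, bravo, charlie, india, alpha, delta, charlie]
i=0: L=foxtrot R=foxtrot -> agree -> foxtrot
i=1: L=foxtrot, R=bravo=BASE -> take LEFT -> foxtrot
i=2: L=foxtrot, R=charlie=BASE -> take LEFT -> foxtrot
i=3: L=india R=india -> agree -> india
i=4: L=alpha R=alpha -> agree -> alpha
i=5: L=delta R=delta -> agree -> delta
i=6: L=hotel=BASE, R=charlie -> take RIGHT -> charlie
Conflict count: 0

Answer: 0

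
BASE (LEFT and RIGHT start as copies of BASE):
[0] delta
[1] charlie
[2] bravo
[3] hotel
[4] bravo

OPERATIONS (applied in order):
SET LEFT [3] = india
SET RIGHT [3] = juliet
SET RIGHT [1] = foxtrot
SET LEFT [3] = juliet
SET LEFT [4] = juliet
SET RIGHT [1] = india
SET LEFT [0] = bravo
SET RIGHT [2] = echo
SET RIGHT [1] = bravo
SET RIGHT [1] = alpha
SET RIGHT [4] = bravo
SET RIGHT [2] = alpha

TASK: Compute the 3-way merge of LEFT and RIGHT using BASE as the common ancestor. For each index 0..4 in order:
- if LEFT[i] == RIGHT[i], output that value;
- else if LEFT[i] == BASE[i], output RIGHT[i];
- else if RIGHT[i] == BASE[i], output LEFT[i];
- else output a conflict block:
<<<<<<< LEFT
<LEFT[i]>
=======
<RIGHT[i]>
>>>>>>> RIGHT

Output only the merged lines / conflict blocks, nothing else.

Final LEFT:  [bravo, charlie, bravo, juliet, juliet]
Final RIGHT: [delta, alpha, alpha, juliet, bravo]
i=0: L=bravo, R=delta=BASE -> take LEFT -> bravo
i=1: L=charlie=BASE, R=alpha -> take RIGHT -> alpha
i=2: L=bravo=BASE, R=alpha -> take RIGHT -> alpha
i=3: L=juliet R=juliet -> agree -> juliet
i=4: L=juliet, R=bravo=BASE -> take LEFT -> juliet

Answer: bravo
alpha
alpha
juliet
juliet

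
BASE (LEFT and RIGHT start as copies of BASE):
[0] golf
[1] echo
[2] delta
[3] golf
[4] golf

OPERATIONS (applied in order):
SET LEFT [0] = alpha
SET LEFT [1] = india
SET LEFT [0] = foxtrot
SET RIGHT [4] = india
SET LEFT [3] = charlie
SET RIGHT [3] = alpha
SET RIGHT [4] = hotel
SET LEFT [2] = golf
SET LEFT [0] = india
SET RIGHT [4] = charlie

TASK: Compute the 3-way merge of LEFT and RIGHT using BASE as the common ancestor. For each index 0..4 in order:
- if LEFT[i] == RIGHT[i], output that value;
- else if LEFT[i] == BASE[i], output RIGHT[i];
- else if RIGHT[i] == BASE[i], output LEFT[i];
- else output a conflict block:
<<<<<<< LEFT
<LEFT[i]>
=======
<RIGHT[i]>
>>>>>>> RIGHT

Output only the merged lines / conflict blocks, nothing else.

Answer: india
india
golf
<<<<<<< LEFT
charlie
=======
alpha
>>>>>>> RIGHT
charlie

Derivation:
Final LEFT:  [india, india, golf, charlie, golf]
Final RIGHT: [golf, echo, delta, alpha, charlie]
i=0: L=india, R=golf=BASE -> take LEFT -> india
i=1: L=india, R=echo=BASE -> take LEFT -> india
i=2: L=golf, R=delta=BASE -> take LEFT -> golf
i=3: BASE=golf L=charlie R=alpha all differ -> CONFLICT
i=4: L=golf=BASE, R=charlie -> take RIGHT -> charlie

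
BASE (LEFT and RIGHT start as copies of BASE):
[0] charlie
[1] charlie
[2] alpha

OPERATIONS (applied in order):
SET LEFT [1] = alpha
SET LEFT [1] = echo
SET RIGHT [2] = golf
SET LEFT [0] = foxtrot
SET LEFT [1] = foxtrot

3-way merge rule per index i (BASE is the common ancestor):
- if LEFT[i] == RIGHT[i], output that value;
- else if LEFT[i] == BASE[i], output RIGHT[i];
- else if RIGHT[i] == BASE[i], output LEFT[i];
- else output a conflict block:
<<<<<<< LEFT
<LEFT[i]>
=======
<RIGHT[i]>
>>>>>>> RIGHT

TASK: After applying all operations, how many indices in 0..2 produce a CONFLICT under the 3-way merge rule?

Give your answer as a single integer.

Final LEFT:  [foxtrot, foxtrot, alpha]
Final RIGHT: [charlie, charlie, golf]
i=0: L=foxtrot, R=charlie=BASE -> take LEFT -> foxtrot
i=1: L=foxtrot, R=charlie=BASE -> take LEFT -> foxtrot
i=2: L=alpha=BASE, R=golf -> take RIGHT -> golf
Conflict count: 0

Answer: 0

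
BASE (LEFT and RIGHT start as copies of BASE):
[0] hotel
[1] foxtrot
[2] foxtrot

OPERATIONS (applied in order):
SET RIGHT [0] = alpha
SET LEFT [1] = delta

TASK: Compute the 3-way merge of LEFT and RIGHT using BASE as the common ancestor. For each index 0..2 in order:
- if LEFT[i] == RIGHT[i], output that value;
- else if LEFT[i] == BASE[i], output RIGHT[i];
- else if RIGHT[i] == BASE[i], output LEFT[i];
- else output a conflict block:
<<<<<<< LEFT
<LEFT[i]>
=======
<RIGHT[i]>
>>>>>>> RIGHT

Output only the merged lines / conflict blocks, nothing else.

Answer: alpha
delta
foxtrot

Derivation:
Final LEFT:  [hotel, delta, foxtrot]
Final RIGHT: [alpha, foxtrot, foxtrot]
i=0: L=hotel=BASE, R=alpha -> take RIGHT -> alpha
i=1: L=delta, R=foxtrot=BASE -> take LEFT -> delta
i=2: L=foxtrot R=foxtrot -> agree -> foxtrot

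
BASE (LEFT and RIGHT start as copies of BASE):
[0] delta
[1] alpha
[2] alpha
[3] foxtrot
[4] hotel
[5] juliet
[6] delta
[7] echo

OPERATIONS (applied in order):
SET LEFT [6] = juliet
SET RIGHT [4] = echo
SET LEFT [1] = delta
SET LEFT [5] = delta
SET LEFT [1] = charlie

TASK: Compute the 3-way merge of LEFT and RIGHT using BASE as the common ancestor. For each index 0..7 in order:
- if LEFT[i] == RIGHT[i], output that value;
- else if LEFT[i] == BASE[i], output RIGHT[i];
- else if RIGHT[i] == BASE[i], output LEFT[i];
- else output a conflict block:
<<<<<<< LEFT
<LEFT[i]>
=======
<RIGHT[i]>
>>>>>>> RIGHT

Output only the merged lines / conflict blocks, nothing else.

Final LEFT:  [delta, charlie, alpha, foxtrot, hotel, delta, juliet, echo]
Final RIGHT: [delta, alpha, alpha, foxtrot, echo, juliet, delta, echo]
i=0: L=delta R=delta -> agree -> delta
i=1: L=charlie, R=alpha=BASE -> take LEFT -> charlie
i=2: L=alpha R=alpha -> agree -> alpha
i=3: L=foxtrot R=foxtrot -> agree -> foxtrot
i=4: L=hotel=BASE, R=echo -> take RIGHT -> echo
i=5: L=delta, R=juliet=BASE -> take LEFT -> delta
i=6: L=juliet, R=delta=BASE -> take LEFT -> juliet
i=7: L=echo R=echo -> agree -> echo

Answer: delta
charlie
alpha
foxtrot
echo
delta
juliet
echo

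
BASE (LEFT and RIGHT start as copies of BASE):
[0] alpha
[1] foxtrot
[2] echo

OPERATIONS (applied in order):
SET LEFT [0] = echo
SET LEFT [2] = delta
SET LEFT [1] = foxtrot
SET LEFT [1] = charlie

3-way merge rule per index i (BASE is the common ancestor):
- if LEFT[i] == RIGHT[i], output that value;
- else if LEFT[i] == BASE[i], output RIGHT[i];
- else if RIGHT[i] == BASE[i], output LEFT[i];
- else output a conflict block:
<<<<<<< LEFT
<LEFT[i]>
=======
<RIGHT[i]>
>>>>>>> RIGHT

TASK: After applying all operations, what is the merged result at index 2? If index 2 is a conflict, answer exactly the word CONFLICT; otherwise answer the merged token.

Answer: delta

Derivation:
Final LEFT:  [echo, charlie, delta]
Final RIGHT: [alpha, foxtrot, echo]
i=0: L=echo, R=alpha=BASE -> take LEFT -> echo
i=1: L=charlie, R=foxtrot=BASE -> take LEFT -> charlie
i=2: L=delta, R=echo=BASE -> take LEFT -> delta
Index 2 -> delta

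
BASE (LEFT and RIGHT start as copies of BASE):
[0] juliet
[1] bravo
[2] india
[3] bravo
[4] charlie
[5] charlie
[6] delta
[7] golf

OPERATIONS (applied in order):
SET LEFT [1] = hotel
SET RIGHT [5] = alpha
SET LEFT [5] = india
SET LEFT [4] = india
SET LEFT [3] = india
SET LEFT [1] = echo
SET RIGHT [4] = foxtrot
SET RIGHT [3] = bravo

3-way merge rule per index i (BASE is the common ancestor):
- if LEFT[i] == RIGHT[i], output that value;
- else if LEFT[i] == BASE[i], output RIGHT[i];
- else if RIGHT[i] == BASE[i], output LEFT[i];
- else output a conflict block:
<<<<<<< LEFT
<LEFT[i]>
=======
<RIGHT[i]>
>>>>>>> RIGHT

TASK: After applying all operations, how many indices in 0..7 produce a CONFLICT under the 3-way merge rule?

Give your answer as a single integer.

Final LEFT:  [juliet, echo, india, india, india, india, delta, golf]
Final RIGHT: [juliet, bravo, india, bravo, foxtrot, alpha, delta, golf]
i=0: L=juliet R=juliet -> agree -> juliet
i=1: L=echo, R=bravo=BASE -> take LEFT -> echo
i=2: L=india R=india -> agree -> india
i=3: L=india, R=bravo=BASE -> take LEFT -> india
i=4: BASE=charlie L=india R=foxtrot all differ -> CONFLICT
i=5: BASE=charlie L=india R=alpha all differ -> CONFLICT
i=6: L=delta R=delta -> agree -> delta
i=7: L=golf R=golf -> agree -> golf
Conflict count: 2

Answer: 2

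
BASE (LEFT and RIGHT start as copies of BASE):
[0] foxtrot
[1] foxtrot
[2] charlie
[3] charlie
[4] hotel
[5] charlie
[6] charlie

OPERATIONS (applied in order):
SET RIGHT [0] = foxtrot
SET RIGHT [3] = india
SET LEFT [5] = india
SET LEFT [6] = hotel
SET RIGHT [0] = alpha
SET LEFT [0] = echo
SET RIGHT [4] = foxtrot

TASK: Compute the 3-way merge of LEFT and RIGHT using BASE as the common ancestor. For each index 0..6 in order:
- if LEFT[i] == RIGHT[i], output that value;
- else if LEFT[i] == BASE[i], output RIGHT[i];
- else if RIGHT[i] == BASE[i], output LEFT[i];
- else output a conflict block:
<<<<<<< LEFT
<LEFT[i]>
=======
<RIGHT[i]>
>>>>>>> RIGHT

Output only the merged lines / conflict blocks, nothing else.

Final LEFT:  [echo, foxtrot, charlie, charlie, hotel, india, hotel]
Final RIGHT: [alpha, foxtrot, charlie, india, foxtrot, charlie, charlie]
i=0: BASE=foxtrot L=echo R=alpha all differ -> CONFLICT
i=1: L=foxtrot R=foxtrot -> agree -> foxtrot
i=2: L=charlie R=charlie -> agree -> charlie
i=3: L=charlie=BASE, R=india -> take RIGHT -> india
i=4: L=hotel=BASE, R=foxtrot -> take RIGHT -> foxtrot
i=5: L=india, R=charlie=BASE -> take LEFT -> india
i=6: L=hotel, R=charlie=BASE -> take LEFT -> hotel

Answer: <<<<<<< LEFT
echo
=======
alpha
>>>>>>> RIGHT
foxtrot
charlie
india
foxtrot
india
hotel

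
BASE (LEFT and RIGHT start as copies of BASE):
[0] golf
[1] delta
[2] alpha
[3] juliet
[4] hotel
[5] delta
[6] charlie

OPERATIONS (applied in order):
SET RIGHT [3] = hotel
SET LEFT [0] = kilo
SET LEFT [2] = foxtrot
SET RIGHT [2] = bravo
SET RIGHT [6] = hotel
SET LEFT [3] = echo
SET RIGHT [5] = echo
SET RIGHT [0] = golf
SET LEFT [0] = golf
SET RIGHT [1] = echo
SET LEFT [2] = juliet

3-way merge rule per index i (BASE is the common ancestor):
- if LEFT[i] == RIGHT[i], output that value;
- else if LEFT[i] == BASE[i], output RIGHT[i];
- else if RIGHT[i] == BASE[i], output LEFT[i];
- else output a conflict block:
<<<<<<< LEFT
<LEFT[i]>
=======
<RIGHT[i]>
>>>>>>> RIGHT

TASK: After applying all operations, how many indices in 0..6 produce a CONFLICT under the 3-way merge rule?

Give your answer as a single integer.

Answer: 2

Derivation:
Final LEFT:  [golf, delta, juliet, echo, hotel, delta, charlie]
Final RIGHT: [golf, echo, bravo, hotel, hotel, echo, hotel]
i=0: L=golf R=golf -> agree -> golf
i=1: L=delta=BASE, R=echo -> take RIGHT -> echo
i=2: BASE=alpha L=juliet R=bravo all differ -> CONFLICT
i=3: BASE=juliet L=echo R=hotel all differ -> CONFLICT
i=4: L=hotel R=hotel -> agree -> hotel
i=5: L=delta=BASE, R=echo -> take RIGHT -> echo
i=6: L=charlie=BASE, R=hotel -> take RIGHT -> hotel
Conflict count: 2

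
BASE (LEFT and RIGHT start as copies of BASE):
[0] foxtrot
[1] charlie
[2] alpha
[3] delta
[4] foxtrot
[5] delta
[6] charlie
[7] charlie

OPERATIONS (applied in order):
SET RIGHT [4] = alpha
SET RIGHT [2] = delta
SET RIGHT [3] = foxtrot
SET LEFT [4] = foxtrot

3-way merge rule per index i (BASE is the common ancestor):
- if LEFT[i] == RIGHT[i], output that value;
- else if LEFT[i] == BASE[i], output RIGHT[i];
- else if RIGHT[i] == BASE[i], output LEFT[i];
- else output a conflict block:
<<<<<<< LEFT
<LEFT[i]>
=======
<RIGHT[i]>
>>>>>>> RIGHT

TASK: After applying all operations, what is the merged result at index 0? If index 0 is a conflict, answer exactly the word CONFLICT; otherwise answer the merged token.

Answer: foxtrot

Derivation:
Final LEFT:  [foxtrot, charlie, alpha, delta, foxtrot, delta, charlie, charlie]
Final RIGHT: [foxtrot, charlie, delta, foxtrot, alpha, delta, charlie, charlie]
i=0: L=foxtrot R=foxtrot -> agree -> foxtrot
i=1: L=charlie R=charlie -> agree -> charlie
i=2: L=alpha=BASE, R=delta -> take RIGHT -> delta
i=3: L=delta=BASE, R=foxtrot -> take RIGHT -> foxtrot
i=4: L=foxtrot=BASE, R=alpha -> take RIGHT -> alpha
i=5: L=delta R=delta -> agree -> delta
i=6: L=charlie R=charlie -> agree -> charlie
i=7: L=charlie R=charlie -> agree -> charlie
Index 0 -> foxtrot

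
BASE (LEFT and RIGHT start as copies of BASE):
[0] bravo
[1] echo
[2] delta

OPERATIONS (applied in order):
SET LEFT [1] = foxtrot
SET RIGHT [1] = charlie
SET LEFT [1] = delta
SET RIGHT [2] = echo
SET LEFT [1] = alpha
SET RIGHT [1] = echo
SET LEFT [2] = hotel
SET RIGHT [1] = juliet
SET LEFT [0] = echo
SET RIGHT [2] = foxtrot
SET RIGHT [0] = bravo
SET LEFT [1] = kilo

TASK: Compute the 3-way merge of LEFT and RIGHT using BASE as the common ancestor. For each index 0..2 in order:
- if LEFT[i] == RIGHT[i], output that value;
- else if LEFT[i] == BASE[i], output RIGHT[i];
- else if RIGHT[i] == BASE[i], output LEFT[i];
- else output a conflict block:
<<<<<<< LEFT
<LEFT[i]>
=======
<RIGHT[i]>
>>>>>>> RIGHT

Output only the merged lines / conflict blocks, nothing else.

Answer: echo
<<<<<<< LEFT
kilo
=======
juliet
>>>>>>> RIGHT
<<<<<<< LEFT
hotel
=======
foxtrot
>>>>>>> RIGHT

Derivation:
Final LEFT:  [echo, kilo, hotel]
Final RIGHT: [bravo, juliet, foxtrot]
i=0: L=echo, R=bravo=BASE -> take LEFT -> echo
i=1: BASE=echo L=kilo R=juliet all differ -> CONFLICT
i=2: BASE=delta L=hotel R=foxtrot all differ -> CONFLICT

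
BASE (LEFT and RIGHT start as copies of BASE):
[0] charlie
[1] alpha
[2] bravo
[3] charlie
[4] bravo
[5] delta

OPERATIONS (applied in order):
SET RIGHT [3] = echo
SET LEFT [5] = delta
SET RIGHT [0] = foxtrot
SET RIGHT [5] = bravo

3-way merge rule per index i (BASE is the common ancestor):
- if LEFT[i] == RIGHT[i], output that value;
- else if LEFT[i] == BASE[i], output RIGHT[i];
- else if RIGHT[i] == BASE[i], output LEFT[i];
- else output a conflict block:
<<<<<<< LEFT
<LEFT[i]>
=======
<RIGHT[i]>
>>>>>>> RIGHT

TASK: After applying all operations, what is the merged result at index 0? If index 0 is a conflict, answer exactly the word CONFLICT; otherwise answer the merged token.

Answer: foxtrot

Derivation:
Final LEFT:  [charlie, alpha, bravo, charlie, bravo, delta]
Final RIGHT: [foxtrot, alpha, bravo, echo, bravo, bravo]
i=0: L=charlie=BASE, R=foxtrot -> take RIGHT -> foxtrot
i=1: L=alpha R=alpha -> agree -> alpha
i=2: L=bravo R=bravo -> agree -> bravo
i=3: L=charlie=BASE, R=echo -> take RIGHT -> echo
i=4: L=bravo R=bravo -> agree -> bravo
i=5: L=delta=BASE, R=bravo -> take RIGHT -> bravo
Index 0 -> foxtrot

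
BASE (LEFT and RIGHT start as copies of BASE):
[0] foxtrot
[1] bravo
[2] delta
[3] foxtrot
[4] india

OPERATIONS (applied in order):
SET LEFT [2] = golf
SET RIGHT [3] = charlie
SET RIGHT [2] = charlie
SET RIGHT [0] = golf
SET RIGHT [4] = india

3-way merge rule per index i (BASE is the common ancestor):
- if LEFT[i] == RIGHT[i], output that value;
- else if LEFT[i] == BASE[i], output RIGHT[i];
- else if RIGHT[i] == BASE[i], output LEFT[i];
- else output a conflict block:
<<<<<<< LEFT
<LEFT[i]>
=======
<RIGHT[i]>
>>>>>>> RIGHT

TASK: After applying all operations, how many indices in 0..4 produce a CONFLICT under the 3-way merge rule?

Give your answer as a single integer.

Answer: 1

Derivation:
Final LEFT:  [foxtrot, bravo, golf, foxtrot, india]
Final RIGHT: [golf, bravo, charlie, charlie, india]
i=0: L=foxtrot=BASE, R=golf -> take RIGHT -> golf
i=1: L=bravo R=bravo -> agree -> bravo
i=2: BASE=delta L=golf R=charlie all differ -> CONFLICT
i=3: L=foxtrot=BASE, R=charlie -> take RIGHT -> charlie
i=4: L=india R=india -> agree -> india
Conflict count: 1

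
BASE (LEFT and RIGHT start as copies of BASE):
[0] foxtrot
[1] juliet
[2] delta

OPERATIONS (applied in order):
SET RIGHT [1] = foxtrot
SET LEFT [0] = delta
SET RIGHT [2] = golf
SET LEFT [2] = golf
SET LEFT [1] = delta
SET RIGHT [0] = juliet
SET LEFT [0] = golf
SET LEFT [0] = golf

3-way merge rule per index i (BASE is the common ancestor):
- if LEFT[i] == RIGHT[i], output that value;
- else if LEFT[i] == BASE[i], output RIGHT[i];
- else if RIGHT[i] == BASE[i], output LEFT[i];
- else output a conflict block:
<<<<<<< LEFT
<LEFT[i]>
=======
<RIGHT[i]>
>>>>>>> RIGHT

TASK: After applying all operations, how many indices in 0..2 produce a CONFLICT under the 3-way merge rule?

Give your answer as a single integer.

Answer: 2

Derivation:
Final LEFT:  [golf, delta, golf]
Final RIGHT: [juliet, foxtrot, golf]
i=0: BASE=foxtrot L=golf R=juliet all differ -> CONFLICT
i=1: BASE=juliet L=delta R=foxtrot all differ -> CONFLICT
i=2: L=golf R=golf -> agree -> golf
Conflict count: 2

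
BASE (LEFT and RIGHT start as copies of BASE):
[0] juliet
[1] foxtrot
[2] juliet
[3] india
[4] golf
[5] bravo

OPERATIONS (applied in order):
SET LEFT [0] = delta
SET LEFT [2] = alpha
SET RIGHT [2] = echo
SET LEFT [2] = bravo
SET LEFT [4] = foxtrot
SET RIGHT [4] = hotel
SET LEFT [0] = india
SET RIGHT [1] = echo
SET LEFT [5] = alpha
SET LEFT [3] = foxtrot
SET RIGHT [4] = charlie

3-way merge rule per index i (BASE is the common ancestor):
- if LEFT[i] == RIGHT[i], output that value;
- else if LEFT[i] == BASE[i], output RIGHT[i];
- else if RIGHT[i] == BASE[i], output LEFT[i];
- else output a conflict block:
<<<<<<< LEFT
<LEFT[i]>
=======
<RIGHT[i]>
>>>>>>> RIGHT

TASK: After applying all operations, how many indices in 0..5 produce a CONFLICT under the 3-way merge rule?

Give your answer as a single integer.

Answer: 2

Derivation:
Final LEFT:  [india, foxtrot, bravo, foxtrot, foxtrot, alpha]
Final RIGHT: [juliet, echo, echo, india, charlie, bravo]
i=0: L=india, R=juliet=BASE -> take LEFT -> india
i=1: L=foxtrot=BASE, R=echo -> take RIGHT -> echo
i=2: BASE=juliet L=bravo R=echo all differ -> CONFLICT
i=3: L=foxtrot, R=india=BASE -> take LEFT -> foxtrot
i=4: BASE=golf L=foxtrot R=charlie all differ -> CONFLICT
i=5: L=alpha, R=bravo=BASE -> take LEFT -> alpha
Conflict count: 2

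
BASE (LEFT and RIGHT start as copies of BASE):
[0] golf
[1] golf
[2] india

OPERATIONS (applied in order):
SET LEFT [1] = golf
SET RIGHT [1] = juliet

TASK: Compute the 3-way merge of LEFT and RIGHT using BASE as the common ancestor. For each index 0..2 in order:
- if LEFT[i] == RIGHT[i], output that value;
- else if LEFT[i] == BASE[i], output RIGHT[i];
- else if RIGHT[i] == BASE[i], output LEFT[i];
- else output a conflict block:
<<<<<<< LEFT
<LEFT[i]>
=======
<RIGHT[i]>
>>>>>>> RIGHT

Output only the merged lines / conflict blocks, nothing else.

Answer: golf
juliet
india

Derivation:
Final LEFT:  [golf, golf, india]
Final RIGHT: [golf, juliet, india]
i=0: L=golf R=golf -> agree -> golf
i=1: L=golf=BASE, R=juliet -> take RIGHT -> juliet
i=2: L=india R=india -> agree -> india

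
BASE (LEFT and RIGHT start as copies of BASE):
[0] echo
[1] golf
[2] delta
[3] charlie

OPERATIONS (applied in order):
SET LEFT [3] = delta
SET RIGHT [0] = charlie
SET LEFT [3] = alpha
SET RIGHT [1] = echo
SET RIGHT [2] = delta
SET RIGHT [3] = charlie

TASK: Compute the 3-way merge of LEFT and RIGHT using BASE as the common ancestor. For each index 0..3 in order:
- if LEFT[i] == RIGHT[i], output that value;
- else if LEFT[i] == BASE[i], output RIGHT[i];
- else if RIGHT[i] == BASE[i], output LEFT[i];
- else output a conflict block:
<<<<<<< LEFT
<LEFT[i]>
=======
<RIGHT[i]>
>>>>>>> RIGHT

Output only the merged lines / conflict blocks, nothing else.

Answer: charlie
echo
delta
alpha

Derivation:
Final LEFT:  [echo, golf, delta, alpha]
Final RIGHT: [charlie, echo, delta, charlie]
i=0: L=echo=BASE, R=charlie -> take RIGHT -> charlie
i=1: L=golf=BASE, R=echo -> take RIGHT -> echo
i=2: L=delta R=delta -> agree -> delta
i=3: L=alpha, R=charlie=BASE -> take LEFT -> alpha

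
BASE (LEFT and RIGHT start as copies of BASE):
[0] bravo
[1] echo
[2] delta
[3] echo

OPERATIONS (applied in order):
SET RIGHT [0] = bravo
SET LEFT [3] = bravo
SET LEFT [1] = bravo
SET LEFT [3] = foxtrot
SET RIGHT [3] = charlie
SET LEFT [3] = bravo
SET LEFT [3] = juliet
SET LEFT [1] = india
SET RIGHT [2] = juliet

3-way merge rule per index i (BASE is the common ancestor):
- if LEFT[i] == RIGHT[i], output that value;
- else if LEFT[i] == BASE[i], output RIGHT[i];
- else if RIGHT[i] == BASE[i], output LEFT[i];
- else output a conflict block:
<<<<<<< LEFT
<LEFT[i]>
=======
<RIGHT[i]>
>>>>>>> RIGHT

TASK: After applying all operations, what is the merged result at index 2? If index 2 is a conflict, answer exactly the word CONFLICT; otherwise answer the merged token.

Answer: juliet

Derivation:
Final LEFT:  [bravo, india, delta, juliet]
Final RIGHT: [bravo, echo, juliet, charlie]
i=0: L=bravo R=bravo -> agree -> bravo
i=1: L=india, R=echo=BASE -> take LEFT -> india
i=2: L=delta=BASE, R=juliet -> take RIGHT -> juliet
i=3: BASE=echo L=juliet R=charlie all differ -> CONFLICT
Index 2 -> juliet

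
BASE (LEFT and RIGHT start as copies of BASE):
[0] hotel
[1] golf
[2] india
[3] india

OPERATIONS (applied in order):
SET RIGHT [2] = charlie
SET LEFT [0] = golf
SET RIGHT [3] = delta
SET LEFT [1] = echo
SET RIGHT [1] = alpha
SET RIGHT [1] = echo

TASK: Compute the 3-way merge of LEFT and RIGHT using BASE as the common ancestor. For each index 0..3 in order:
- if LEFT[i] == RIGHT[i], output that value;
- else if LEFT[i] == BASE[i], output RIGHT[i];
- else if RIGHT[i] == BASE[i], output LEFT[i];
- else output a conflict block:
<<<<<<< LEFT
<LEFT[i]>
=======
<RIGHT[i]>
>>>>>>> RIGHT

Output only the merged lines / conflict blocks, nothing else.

Final LEFT:  [golf, echo, india, india]
Final RIGHT: [hotel, echo, charlie, delta]
i=0: L=golf, R=hotel=BASE -> take LEFT -> golf
i=1: L=echo R=echo -> agree -> echo
i=2: L=india=BASE, R=charlie -> take RIGHT -> charlie
i=3: L=india=BASE, R=delta -> take RIGHT -> delta

Answer: golf
echo
charlie
delta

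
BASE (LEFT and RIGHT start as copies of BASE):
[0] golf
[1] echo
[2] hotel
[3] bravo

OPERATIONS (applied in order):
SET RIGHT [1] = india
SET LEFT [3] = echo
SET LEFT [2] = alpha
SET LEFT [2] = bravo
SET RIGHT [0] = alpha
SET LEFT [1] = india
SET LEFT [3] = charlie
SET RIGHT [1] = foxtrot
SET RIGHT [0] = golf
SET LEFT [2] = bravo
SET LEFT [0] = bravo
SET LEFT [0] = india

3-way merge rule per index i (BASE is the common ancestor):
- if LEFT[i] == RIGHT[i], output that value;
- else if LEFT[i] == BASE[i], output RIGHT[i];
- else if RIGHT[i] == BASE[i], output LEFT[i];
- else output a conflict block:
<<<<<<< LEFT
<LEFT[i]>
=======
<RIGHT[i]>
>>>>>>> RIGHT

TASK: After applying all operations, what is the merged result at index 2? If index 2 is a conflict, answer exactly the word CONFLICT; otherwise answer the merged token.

Final LEFT:  [india, india, bravo, charlie]
Final RIGHT: [golf, foxtrot, hotel, bravo]
i=0: L=india, R=golf=BASE -> take LEFT -> india
i=1: BASE=echo L=india R=foxtrot all differ -> CONFLICT
i=2: L=bravo, R=hotel=BASE -> take LEFT -> bravo
i=3: L=charlie, R=bravo=BASE -> take LEFT -> charlie
Index 2 -> bravo

Answer: bravo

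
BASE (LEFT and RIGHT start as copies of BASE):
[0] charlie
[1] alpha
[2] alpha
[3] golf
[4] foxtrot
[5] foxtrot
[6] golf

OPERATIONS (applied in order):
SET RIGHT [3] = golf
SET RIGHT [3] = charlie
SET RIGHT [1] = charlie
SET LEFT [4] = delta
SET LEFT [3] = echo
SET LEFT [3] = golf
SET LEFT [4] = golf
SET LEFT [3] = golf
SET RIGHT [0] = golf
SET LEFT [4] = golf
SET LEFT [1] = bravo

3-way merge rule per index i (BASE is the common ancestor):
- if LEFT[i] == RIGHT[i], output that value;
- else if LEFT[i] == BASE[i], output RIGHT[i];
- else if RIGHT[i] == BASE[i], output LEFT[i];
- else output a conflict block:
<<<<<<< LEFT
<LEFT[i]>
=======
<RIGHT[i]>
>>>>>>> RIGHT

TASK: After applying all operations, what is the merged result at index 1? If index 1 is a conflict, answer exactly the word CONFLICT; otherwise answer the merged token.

Final LEFT:  [charlie, bravo, alpha, golf, golf, foxtrot, golf]
Final RIGHT: [golf, charlie, alpha, charlie, foxtrot, foxtrot, golf]
i=0: L=charlie=BASE, R=golf -> take RIGHT -> golf
i=1: BASE=alpha L=bravo R=charlie all differ -> CONFLICT
i=2: L=alpha R=alpha -> agree -> alpha
i=3: L=golf=BASE, R=charlie -> take RIGHT -> charlie
i=4: L=golf, R=foxtrot=BASE -> take LEFT -> golf
i=5: L=foxtrot R=foxtrot -> agree -> foxtrot
i=6: L=golf R=golf -> agree -> golf
Index 1 -> CONFLICT

Answer: CONFLICT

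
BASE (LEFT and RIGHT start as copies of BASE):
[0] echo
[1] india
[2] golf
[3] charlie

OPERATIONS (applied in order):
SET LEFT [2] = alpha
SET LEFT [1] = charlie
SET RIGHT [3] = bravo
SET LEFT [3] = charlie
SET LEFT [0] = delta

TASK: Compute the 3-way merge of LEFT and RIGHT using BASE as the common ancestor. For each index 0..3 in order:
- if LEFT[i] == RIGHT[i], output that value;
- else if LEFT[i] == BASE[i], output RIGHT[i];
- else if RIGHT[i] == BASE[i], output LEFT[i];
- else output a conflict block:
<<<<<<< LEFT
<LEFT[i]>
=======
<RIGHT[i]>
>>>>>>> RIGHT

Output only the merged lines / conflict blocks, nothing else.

Answer: delta
charlie
alpha
bravo

Derivation:
Final LEFT:  [delta, charlie, alpha, charlie]
Final RIGHT: [echo, india, golf, bravo]
i=0: L=delta, R=echo=BASE -> take LEFT -> delta
i=1: L=charlie, R=india=BASE -> take LEFT -> charlie
i=2: L=alpha, R=golf=BASE -> take LEFT -> alpha
i=3: L=charlie=BASE, R=bravo -> take RIGHT -> bravo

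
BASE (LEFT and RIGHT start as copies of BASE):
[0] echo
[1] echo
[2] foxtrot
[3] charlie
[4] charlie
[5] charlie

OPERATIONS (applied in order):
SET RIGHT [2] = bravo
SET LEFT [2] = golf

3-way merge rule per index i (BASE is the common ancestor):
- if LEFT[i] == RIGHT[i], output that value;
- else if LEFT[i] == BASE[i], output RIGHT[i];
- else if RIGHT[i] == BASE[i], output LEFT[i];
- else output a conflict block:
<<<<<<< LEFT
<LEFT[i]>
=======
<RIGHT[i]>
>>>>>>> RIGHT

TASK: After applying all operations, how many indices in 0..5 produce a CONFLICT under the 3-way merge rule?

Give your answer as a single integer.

Final LEFT:  [echo, echo, golf, charlie, charlie, charlie]
Final RIGHT: [echo, echo, bravo, charlie, charlie, charlie]
i=0: L=echo R=echo -> agree -> echo
i=1: L=echo R=echo -> agree -> echo
i=2: BASE=foxtrot L=golf R=bravo all differ -> CONFLICT
i=3: L=charlie R=charlie -> agree -> charlie
i=4: L=charlie R=charlie -> agree -> charlie
i=5: L=charlie R=charlie -> agree -> charlie
Conflict count: 1

Answer: 1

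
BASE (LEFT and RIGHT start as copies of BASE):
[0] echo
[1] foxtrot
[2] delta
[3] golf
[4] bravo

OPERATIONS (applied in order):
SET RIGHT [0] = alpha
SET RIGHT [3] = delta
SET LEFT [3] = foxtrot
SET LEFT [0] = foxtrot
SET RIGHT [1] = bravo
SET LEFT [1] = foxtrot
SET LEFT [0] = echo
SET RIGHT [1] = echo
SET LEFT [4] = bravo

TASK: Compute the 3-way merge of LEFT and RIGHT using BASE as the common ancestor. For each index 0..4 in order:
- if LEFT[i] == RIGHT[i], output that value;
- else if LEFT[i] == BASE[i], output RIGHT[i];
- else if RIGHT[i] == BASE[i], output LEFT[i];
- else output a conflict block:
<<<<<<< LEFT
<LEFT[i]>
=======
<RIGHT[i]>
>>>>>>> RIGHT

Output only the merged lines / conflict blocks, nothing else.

Final LEFT:  [echo, foxtrot, delta, foxtrot, bravo]
Final RIGHT: [alpha, echo, delta, delta, bravo]
i=0: L=echo=BASE, R=alpha -> take RIGHT -> alpha
i=1: L=foxtrot=BASE, R=echo -> take RIGHT -> echo
i=2: L=delta R=delta -> agree -> delta
i=3: BASE=golf L=foxtrot R=delta all differ -> CONFLICT
i=4: L=bravo R=bravo -> agree -> bravo

Answer: alpha
echo
delta
<<<<<<< LEFT
foxtrot
=======
delta
>>>>>>> RIGHT
bravo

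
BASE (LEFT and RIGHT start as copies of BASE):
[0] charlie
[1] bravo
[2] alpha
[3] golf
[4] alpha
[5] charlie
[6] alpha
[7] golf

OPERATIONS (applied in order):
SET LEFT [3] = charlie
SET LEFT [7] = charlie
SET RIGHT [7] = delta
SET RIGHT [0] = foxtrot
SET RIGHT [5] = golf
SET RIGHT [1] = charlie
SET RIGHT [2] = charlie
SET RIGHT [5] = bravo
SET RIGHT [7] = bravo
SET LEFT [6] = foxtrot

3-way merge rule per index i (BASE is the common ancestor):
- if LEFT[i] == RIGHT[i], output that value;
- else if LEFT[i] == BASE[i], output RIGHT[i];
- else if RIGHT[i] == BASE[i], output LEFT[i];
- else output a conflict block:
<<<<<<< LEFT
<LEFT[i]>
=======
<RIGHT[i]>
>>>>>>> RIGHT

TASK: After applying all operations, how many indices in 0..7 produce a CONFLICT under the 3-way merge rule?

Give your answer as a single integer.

Answer: 1

Derivation:
Final LEFT:  [charlie, bravo, alpha, charlie, alpha, charlie, foxtrot, charlie]
Final RIGHT: [foxtrot, charlie, charlie, golf, alpha, bravo, alpha, bravo]
i=0: L=charlie=BASE, R=foxtrot -> take RIGHT -> foxtrot
i=1: L=bravo=BASE, R=charlie -> take RIGHT -> charlie
i=2: L=alpha=BASE, R=charlie -> take RIGHT -> charlie
i=3: L=charlie, R=golf=BASE -> take LEFT -> charlie
i=4: L=alpha R=alpha -> agree -> alpha
i=5: L=charlie=BASE, R=bravo -> take RIGHT -> bravo
i=6: L=foxtrot, R=alpha=BASE -> take LEFT -> foxtrot
i=7: BASE=golf L=charlie R=bravo all differ -> CONFLICT
Conflict count: 1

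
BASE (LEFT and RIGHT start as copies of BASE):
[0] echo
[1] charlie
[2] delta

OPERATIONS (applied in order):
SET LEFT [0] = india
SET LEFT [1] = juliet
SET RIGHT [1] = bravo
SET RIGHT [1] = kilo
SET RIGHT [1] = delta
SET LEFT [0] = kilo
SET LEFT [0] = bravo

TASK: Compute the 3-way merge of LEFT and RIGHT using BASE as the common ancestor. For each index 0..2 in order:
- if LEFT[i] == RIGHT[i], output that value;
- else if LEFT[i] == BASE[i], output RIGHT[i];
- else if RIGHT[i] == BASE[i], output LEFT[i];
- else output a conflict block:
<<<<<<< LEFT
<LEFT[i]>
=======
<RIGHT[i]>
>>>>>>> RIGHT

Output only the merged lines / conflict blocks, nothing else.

Answer: bravo
<<<<<<< LEFT
juliet
=======
delta
>>>>>>> RIGHT
delta

Derivation:
Final LEFT:  [bravo, juliet, delta]
Final RIGHT: [echo, delta, delta]
i=0: L=bravo, R=echo=BASE -> take LEFT -> bravo
i=1: BASE=charlie L=juliet R=delta all differ -> CONFLICT
i=2: L=delta R=delta -> agree -> delta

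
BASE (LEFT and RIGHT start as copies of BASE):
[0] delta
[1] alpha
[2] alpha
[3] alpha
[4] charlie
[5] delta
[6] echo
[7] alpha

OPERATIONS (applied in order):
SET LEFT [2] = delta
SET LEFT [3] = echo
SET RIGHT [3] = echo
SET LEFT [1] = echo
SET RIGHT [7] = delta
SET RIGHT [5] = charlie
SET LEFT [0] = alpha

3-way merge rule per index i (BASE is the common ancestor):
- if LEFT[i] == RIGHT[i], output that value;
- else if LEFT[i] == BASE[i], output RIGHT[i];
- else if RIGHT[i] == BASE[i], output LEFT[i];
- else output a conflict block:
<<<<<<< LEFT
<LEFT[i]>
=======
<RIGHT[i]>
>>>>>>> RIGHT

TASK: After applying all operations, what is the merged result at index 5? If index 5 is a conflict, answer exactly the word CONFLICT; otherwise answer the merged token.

Final LEFT:  [alpha, echo, delta, echo, charlie, delta, echo, alpha]
Final RIGHT: [delta, alpha, alpha, echo, charlie, charlie, echo, delta]
i=0: L=alpha, R=delta=BASE -> take LEFT -> alpha
i=1: L=echo, R=alpha=BASE -> take LEFT -> echo
i=2: L=delta, R=alpha=BASE -> take LEFT -> delta
i=3: L=echo R=echo -> agree -> echo
i=4: L=charlie R=charlie -> agree -> charlie
i=5: L=delta=BASE, R=charlie -> take RIGHT -> charlie
i=6: L=echo R=echo -> agree -> echo
i=7: L=alpha=BASE, R=delta -> take RIGHT -> delta
Index 5 -> charlie

Answer: charlie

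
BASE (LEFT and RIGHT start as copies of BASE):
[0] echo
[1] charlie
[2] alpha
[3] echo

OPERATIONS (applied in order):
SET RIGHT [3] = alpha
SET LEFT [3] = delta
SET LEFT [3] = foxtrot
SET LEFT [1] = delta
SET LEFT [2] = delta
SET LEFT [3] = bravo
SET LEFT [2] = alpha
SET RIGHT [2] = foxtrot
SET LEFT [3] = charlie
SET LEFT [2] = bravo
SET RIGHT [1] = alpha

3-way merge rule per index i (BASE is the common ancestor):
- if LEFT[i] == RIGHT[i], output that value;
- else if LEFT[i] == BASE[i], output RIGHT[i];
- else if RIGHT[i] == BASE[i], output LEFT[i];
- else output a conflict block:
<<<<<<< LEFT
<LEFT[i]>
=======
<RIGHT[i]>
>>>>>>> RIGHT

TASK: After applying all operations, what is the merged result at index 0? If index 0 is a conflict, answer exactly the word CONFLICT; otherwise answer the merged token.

Final LEFT:  [echo, delta, bravo, charlie]
Final RIGHT: [echo, alpha, foxtrot, alpha]
i=0: L=echo R=echo -> agree -> echo
i=1: BASE=charlie L=delta R=alpha all differ -> CONFLICT
i=2: BASE=alpha L=bravo R=foxtrot all differ -> CONFLICT
i=3: BASE=echo L=charlie R=alpha all differ -> CONFLICT
Index 0 -> echo

Answer: echo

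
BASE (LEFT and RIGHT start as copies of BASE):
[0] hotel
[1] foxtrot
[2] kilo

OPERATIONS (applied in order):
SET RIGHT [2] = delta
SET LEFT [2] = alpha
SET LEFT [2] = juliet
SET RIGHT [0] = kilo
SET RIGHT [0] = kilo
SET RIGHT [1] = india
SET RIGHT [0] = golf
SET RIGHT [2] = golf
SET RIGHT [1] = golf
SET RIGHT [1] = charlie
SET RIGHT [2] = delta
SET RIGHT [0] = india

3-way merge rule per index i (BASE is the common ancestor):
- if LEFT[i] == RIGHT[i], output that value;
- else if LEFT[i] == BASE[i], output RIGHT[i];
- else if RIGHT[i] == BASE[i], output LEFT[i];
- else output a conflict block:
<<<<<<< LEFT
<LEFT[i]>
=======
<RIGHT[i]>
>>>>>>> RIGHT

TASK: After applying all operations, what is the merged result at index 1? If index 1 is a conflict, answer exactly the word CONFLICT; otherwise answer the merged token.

Final LEFT:  [hotel, foxtrot, juliet]
Final RIGHT: [india, charlie, delta]
i=0: L=hotel=BASE, R=india -> take RIGHT -> india
i=1: L=foxtrot=BASE, R=charlie -> take RIGHT -> charlie
i=2: BASE=kilo L=juliet R=delta all differ -> CONFLICT
Index 1 -> charlie

Answer: charlie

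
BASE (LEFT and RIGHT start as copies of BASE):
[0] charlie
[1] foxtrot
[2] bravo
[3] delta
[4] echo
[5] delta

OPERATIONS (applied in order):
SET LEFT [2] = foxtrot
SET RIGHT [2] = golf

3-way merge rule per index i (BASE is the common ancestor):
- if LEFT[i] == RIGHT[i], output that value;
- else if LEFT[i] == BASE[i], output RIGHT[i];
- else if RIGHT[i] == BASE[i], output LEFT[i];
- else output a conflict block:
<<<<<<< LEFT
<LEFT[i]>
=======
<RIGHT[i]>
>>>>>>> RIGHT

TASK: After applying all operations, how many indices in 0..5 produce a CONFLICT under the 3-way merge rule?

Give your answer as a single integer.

Final LEFT:  [charlie, foxtrot, foxtrot, delta, echo, delta]
Final RIGHT: [charlie, foxtrot, golf, delta, echo, delta]
i=0: L=charlie R=charlie -> agree -> charlie
i=1: L=foxtrot R=foxtrot -> agree -> foxtrot
i=2: BASE=bravo L=foxtrot R=golf all differ -> CONFLICT
i=3: L=delta R=delta -> agree -> delta
i=4: L=echo R=echo -> agree -> echo
i=5: L=delta R=delta -> agree -> delta
Conflict count: 1

Answer: 1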